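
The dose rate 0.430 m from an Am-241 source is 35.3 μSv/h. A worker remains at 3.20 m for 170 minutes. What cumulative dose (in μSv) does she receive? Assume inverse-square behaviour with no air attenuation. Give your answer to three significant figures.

Using I₁d₁² = I₂d₂², rate at 3.20 m:
(0.430/3.20)² = 0.01806, so 35.3 × 0.01806 = 0.6375 μSv/h.
Dose = rate × time = 0.6375 μSv/h × 2.833 h = 1.806 μSv.

1.81 μSv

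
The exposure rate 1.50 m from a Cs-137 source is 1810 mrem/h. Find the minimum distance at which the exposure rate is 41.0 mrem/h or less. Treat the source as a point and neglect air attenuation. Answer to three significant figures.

9.97 m

Using I₁d₁² = I₂d₂², d₂ = d₁·√(I₁/I₂).
I₁/I₂ = 1810/41.0 = 44.15, so d₂ = 1.50 × √44.15 = 9.967 m.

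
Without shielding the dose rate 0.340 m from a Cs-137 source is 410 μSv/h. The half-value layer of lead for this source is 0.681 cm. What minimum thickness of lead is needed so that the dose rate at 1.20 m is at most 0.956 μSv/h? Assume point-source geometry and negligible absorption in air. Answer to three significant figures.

3.48 cm

At 1.20 m, distance alone gives (0.340/1.20)² = 0.08028, so 410 × 0.08028 = 32.91 μSv/h.
Further attenuation needed: 32.91/0.956 = 34.42.
n = log₂(34.42) = 5.105 half-value layers.
Thickness = 5.105 × 0.681 cm = 3.477 cm.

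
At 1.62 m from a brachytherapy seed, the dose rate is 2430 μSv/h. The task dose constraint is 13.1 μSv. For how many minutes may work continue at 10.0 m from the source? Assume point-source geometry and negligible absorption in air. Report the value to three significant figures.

Using I₁d₁² = I₂d₂², rate at 10.0 m:
(1.62/10.0)² = 0.02624, so 2430 × 0.02624 = 63.76 μSv/h.
Stay time = 13.1 μSv ÷ 63.76 μSv/h = 0.2055 h = 12.33 min.

12.3 min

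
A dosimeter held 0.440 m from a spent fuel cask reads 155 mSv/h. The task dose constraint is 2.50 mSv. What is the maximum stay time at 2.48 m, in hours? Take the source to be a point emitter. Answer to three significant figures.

0.512 h

Applying the 1/r² law, rate at 2.48 m:
(0.440/2.48)² = 0.03148, so 155 × 0.03148 = 4.879 mSv/h.
Stay time = 2.50 mSv ÷ 4.879 mSv/h = 0.5124 h.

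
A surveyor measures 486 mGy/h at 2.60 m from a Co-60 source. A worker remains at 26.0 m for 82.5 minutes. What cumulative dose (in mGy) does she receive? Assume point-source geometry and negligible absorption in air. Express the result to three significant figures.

Applying the 1/r² law, rate at 26.0 m:
(2.60/26.0)² = 0.01000, so 486 × 0.01000 = 4.860 mGy/h.
Dose = rate × time = 4.860 mGy/h × 1.375 h = 6.683 mGy.

6.68 mGy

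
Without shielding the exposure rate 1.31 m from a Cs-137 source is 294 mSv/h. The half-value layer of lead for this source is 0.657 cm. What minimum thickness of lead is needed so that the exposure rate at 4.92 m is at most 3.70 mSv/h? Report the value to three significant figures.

At 4.92 m, distance alone gives (1.31/4.92)² = 0.07089, so 294 × 0.07089 = 20.84 mSv/h.
Further attenuation needed: 20.84/3.70 = 5.632.
n = log₂(5.632) = 2.494 half-value layers.
Thickness = 2.494 × 0.657 cm = 1.639 cm.

1.64 cm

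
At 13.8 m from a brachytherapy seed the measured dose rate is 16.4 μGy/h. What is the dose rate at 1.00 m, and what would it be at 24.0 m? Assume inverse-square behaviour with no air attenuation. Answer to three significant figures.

3120 μGy/h; 5.42 μGy/h

By the inverse-square law,
At 1.00 m: (13.8/1.00)² = 190.4, so 16.4 × 190.4 = 3123 μGy/h
At 24.0 m: (1.00/24.0)² = 0.001736, so 3123 × 0.001736 = 5.422 μGy/h.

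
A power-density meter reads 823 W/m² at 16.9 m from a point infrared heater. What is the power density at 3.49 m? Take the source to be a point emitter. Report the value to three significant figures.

By the inverse-square law, the rate at 3.49 m is
823 × (16.9/3.49)² = 823 × 23.45 = 19300 W/m².

19300 W/m²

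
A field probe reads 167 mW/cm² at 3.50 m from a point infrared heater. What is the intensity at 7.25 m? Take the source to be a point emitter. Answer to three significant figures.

Applying the 1/r² law, the rate at 7.25 m is
167 × (3.50/7.25)² = 167 × 0.2331 = 38.93 mW/cm².

38.9 mW/cm²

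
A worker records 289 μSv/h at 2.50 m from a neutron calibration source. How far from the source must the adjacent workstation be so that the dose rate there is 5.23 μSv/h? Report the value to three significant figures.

18.6 m

Intensity scales as (d₁/d₂)², so d₂ = d₁·√(I₁/I₂).
I₁/I₂ = 289/5.23 = 55.26, so d₂ = 2.50 × √55.26 = 18.58 m.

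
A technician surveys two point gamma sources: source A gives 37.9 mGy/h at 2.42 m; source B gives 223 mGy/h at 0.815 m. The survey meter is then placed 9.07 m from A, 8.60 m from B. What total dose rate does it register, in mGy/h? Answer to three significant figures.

Each source contributes Iᵢ·(dᵢ/rᵢ)²; contributions add.
A: 37.9 × (2.42/9.07)² = 2.698 mGy/h
B: 223 × (0.815/8.60)² = 2.003 mGy/h
Total = 2.698 + 2.003 = 4.701 mGy/h.

4.70 mGy/h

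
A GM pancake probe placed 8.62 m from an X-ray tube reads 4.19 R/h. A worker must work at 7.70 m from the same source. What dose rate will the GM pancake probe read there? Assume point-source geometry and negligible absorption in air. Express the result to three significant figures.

5.25 R/h

Intensity scales as (d₁/d₂)², so scaling from 8.62 m to 7.70 m:
4.19 × (8.62/7.70)² = 4.19 × 1.253 = 5.250 R/h.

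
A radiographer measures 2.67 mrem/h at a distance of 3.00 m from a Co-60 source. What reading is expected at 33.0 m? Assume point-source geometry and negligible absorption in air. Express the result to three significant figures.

Intensity scales as (d₁/d₂)², so the rate at 33.0 m is
(3.00/33.0)² = 0.008264, so 2.67 × 0.008264 = 0.02206 mrem/h.

0.0221 mrem/h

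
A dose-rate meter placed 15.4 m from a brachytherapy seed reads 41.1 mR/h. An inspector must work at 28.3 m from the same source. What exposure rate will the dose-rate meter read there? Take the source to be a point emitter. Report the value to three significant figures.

12.2 mR/h

Using I₁d₁² = I₂d₂², scaling from 15.4 m to 28.3 m:
(15.4/28.3)² = 0.2961, so 41.1 × 0.2961 = 12.17 mR/h.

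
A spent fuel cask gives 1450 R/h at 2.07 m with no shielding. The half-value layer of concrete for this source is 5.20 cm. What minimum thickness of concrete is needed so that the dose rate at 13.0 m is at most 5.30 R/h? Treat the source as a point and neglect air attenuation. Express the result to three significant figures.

14.5 cm

At 13.0 m, distance alone gives 1450 × (2.07/13.0)² = 1450 × 0.02535 = 36.76 R/h.
Further attenuation needed: 36.76/5.30 = 6.936.
n = log₂(6.936) = 2.794 half-value layers.
Thickness = 2.794 × 5.20 cm = 14.53 cm.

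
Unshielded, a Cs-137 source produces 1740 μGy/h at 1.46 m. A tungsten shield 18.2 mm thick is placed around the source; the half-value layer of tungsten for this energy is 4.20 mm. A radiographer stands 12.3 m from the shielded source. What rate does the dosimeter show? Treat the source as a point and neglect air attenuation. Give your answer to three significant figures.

1.22 μGy/h

Distance alone: 1740 × (1.46/12.3)² = 1740 × 0.01409 = 24.52 μGy/h.
Shield: 18.2/4.20 = 4.333 half-value layers → attenuation 2^(−4.333) = 0.04962.
Combined: 24.52 × 0.04962 = 1.217 μGy/h.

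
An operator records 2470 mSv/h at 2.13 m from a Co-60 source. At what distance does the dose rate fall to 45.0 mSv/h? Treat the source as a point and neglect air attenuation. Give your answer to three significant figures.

Using I₁d₁² = I₂d₂², d₂ = d₁·√(I₁/I₂).
I₁/I₂ = 2470/45.0 = 54.89, so d₂ = 2.13 × √54.89 = 15.78 m.

15.8 m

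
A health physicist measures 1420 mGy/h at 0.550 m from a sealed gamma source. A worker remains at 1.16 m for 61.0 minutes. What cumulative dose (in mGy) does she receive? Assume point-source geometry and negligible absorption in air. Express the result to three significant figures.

325 mGy

Intensity scales as (d₁/d₂)², so rate at 1.16 m:
(0.550/1.16)² = 0.2248, so 1420 × 0.2248 = 319.2 mGy/h.
Dose = rate × time = 319.2 mGy/h × 1.017 h = 324.6 mGy.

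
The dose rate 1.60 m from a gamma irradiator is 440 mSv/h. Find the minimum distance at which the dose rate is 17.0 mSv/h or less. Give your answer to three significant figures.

8.14 m

Intensity scales as (d₁/d₂)², so d₂ = d₁·√(I₁/I₂).
I₁/I₂ = 440/17.0 = 25.88, so d₂ = 1.60 × √25.88 = 8.140 m.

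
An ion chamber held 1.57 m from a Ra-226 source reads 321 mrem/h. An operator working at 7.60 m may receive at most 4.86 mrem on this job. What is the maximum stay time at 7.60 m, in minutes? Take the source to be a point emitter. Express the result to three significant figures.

21.3 min

Using I₁d₁² = I₂d₂², rate at 7.60 m:
(1.57/7.60)² = 0.04267, so 321 × 0.04267 = 13.70 mrem/h.
Stay time = 4.86 mrem ÷ 13.70 mrem/h = 0.3547 h = 21.28 min.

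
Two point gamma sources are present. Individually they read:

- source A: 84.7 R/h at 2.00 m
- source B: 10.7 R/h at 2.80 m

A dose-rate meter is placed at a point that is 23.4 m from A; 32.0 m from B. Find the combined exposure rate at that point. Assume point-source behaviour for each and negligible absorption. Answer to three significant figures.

By superposition, sum each source's inverse-square contribution:
A: 84.7 × (2.00/23.4)² = 0.6187 R/h
B: 10.7 × (2.80/32.0)² = 0.08192 R/h
Total = 0.6187 + 0.08192 = 0.7006 R/h.

0.701 R/h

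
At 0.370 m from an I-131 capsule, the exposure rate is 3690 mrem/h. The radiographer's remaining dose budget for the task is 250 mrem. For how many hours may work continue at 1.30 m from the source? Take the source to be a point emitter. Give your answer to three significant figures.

0.836 h

Since intensity falls as 1/r², rate at 1.30 m:
(0.370/1.30)² = 0.08101, so 3690 × 0.08101 = 298.9 mrem/h.
Stay time = 250 mrem ÷ 298.9 mrem/h = 0.8364 h.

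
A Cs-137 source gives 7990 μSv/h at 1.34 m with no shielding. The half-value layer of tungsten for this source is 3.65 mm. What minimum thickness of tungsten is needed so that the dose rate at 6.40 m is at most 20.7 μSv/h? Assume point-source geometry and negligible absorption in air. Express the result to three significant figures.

14.9 mm

At 6.40 m, distance alone gives 7990 × (1.34/6.40)² = 7990 × 0.04384 = 350.3 μSv/h.
Further attenuation needed: 350.3/20.7 = 16.92.
n = log₂(16.92) = 4.081 half-value layers.
Thickness = 4.081 × 3.65 mm = 14.90 mm.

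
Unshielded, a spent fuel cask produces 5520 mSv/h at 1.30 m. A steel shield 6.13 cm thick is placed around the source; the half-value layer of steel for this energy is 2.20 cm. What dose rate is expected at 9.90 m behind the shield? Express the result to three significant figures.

Distance alone: (1.30/9.90)² = 0.01724, so 5520 × 0.01724 = 95.16 mSv/h.
Shield: 6.13/2.20 = 2.786 half-value layers → attenuation 2^(−2.786) = 0.1450.
Combined: 95.16 × 0.1450 = 13.80 mSv/h.

13.8 mSv/h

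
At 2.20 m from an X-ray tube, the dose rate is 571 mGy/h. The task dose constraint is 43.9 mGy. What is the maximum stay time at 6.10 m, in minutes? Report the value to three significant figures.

Since intensity falls as 1/r², rate at 6.10 m:
(2.20/6.10)² = 0.1301, so 571 × 0.1301 = 74.29 mGy/h.
Stay time = 43.9 mGy ÷ 74.29 mGy/h = 0.5909 h = 35.45 min.

35.5 min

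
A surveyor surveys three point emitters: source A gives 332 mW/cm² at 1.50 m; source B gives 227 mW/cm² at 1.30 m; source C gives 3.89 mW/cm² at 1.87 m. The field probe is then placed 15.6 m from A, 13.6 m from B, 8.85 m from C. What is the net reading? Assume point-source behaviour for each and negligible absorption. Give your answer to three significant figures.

Each source contributes Iᵢ·(dᵢ/rᵢ)²; contributions add.
A: 332 × (1.50/15.6)² = 3.070 mW/cm²
B: 227 × (1.30/13.6)² = 2.074 mW/cm²
C: 3.89 × (1.87/8.85)² = 0.1737 mW/cm²
Total = 3.070 + 2.074 + 0.1737 = 5.318 mW/cm².

5.32 mW/cm²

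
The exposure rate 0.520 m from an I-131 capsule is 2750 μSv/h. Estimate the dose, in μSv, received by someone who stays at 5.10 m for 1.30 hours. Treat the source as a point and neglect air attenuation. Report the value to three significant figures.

Using I₁d₁² = I₂d₂², rate at 5.10 m:
2750 × (0.520/5.10)² = 2750 × 0.01040 = 28.60 μSv/h.
Dose = rate × time = 28.60 μSv/h × 1.300 h = 37.18 μSv.

37.2 μSv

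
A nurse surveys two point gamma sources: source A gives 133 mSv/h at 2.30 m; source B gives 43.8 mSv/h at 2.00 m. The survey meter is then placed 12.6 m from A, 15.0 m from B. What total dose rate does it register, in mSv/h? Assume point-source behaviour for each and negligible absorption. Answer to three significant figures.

5.21 mSv/h

Each source contributes Iᵢ·(dᵢ/rᵢ)²; contributions add.
A: 133 × (2.30/12.6)² = 4.432 mSv/h
B: 43.8 × (2.00/15.0)² = 0.7787 mSv/h
Total = 4.432 + 0.7787 = 5.211 mSv/h.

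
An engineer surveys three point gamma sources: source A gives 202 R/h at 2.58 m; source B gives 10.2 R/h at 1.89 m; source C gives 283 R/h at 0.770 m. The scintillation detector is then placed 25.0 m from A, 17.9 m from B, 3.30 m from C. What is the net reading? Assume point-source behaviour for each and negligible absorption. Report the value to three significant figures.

Each source contributes Iᵢ·(dᵢ/rᵢ)²; contributions add.
A: 202 × (2.58/25.0)² = 2.151 R/h
B: 10.2 × (1.89/17.9)² = 0.1137 R/h
C: 283 × (0.770/3.30)² = 15.41 R/h
Total = 2.151 + 0.1137 + 15.41 = 17.67 R/h.

17.7 R/h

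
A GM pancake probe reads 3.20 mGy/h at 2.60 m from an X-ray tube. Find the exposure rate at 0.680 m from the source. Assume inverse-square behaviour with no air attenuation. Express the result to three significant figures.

46.8 mGy/h

Using I₁d₁² = I₂d₂², the rate at 0.680 m is
3.20 × (2.60/0.680)² = 3.20 × 14.62 = 46.78 mGy/h.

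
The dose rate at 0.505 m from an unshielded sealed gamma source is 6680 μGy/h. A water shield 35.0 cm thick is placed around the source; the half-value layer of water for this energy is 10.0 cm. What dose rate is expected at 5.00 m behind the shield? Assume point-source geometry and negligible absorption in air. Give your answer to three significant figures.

6.02 μGy/h

Distance alone: 6680 × (0.505/5.00)² = 6680 × 0.01020 = 68.14 μGy/h.
Shield: 35.0/10.0 = 3.500 half-value layers → attenuation 2^(−3.500) = 0.08839.
Combined: 68.14 × 0.08839 = 6.023 μGy/h.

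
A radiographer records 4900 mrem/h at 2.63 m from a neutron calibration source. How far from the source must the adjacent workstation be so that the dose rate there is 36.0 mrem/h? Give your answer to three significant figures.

30.7 m

Using I₁d₁² = I₂d₂², d₂ = d₁·√(I₁/I₂).
I₁/I₂ = 4900/36.0 = 136.1, so d₂ = 2.63 × √136.1 = 30.68 m.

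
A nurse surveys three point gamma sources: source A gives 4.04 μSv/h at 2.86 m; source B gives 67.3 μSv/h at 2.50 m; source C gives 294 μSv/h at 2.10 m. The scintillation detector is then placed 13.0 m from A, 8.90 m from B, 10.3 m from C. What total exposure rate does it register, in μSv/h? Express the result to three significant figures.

Each source contributes Iᵢ·(dᵢ/rᵢ)²; contributions add.
A: 4.04 × (2.86/13.0)² = 0.1955 μSv/h
B: 67.3 × (2.50/8.90)² = 5.310 μSv/h
C: 294 × (2.10/10.3)² = 12.22 μSv/h
Total = 0.1955 + 5.310 + 12.22 = 17.73 μSv/h.

17.7 μSv/h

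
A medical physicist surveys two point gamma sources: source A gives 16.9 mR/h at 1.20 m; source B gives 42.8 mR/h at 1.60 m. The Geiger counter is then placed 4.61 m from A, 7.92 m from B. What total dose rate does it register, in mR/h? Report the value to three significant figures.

By superposition, sum each source's inverse-square contribution:
A: 16.9 × (1.20/4.61)² = 1.145 mR/h
B: 42.8 × (1.60/7.92)² = 1.747 mR/h
Total = 1.145 + 1.747 = 2.892 mR/h.

2.89 mR/h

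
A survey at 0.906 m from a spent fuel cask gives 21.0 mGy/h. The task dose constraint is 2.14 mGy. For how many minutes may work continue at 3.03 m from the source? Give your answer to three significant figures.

Intensity scales as (d₁/d₂)², so rate at 3.03 m:
21.0 × (0.906/3.03)² = 21.0 × 0.08941 = 1.878 mGy/h.
Stay time = 2.14 mGy ÷ 1.878 mGy/h = 1.140 h = 68.40 min.

68.4 min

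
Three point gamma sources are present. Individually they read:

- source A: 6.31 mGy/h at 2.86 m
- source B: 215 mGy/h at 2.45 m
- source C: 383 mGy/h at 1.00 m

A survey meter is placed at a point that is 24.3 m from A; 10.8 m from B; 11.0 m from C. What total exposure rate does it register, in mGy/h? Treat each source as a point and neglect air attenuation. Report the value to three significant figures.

14.3 mGy/h

Each source contributes Iᵢ·(dᵢ/rᵢ)²; contributions add.
A: 6.31 × (2.86/24.3)² = 0.08741 mGy/h
B: 215 × (2.45/10.8)² = 11.06 mGy/h
C: 383 × (1.00/11.0)² = 3.165 mGy/h
Total = 0.08741 + 11.06 + 3.165 = 14.31 mGy/h.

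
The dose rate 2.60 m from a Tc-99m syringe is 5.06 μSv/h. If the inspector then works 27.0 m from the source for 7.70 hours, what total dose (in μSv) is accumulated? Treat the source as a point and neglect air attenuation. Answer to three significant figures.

0.361 μSv

Intensity scales as (d₁/d₂)², so rate at 27.0 m:
(2.60/27.0)² = 0.009273, so 5.06 × 0.009273 = 0.04692 μSv/h.
Dose = rate × time = 0.04692 μSv/h × 7.700 h = 0.3613 μSv.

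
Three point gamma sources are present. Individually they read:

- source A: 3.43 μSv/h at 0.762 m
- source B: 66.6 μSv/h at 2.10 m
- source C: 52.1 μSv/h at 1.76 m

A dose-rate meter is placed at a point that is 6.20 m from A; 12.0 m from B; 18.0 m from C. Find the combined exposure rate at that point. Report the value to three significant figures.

2.59 μSv/h

Each source contributes Iᵢ·(dᵢ/rᵢ)²; contributions add.
A: 3.43 × (0.762/6.20)² = 0.05181 μSv/h
B: 66.6 × (2.10/12.0)² = 2.040 μSv/h
C: 52.1 × (1.76/18.0)² = 0.4981 μSv/h
Total = 0.05181 + 2.040 + 0.4981 = 2.590 μSv/h.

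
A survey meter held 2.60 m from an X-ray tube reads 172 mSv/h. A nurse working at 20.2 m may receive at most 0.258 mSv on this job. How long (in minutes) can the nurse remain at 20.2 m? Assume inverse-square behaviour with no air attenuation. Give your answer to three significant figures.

5.43 min

Since intensity falls as 1/r², rate at 20.2 m:
(2.60/20.2)² = 0.01657, so 172 × 0.01657 = 2.850 mSv/h.
Stay time = 0.258 mSv ÷ 2.850 mSv/h = 0.09053 h = 5.432 min.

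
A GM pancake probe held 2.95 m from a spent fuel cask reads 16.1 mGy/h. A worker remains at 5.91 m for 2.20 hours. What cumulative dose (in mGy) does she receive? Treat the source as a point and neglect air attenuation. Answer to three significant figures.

8.83 mGy

Intensity scales as (d₁/d₂)², so rate at 5.91 m:
(2.95/5.91)² = 0.2492, so 16.1 × 0.2492 = 4.012 mGy/h.
Dose = rate × time = 4.012 mGy/h × 2.200 h = 8.826 mGy.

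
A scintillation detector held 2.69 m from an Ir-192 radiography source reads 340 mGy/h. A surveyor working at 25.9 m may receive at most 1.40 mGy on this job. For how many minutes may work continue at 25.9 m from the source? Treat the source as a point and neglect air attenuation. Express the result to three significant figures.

Since intensity falls as 1/r², rate at 25.9 m:
(2.69/25.9)² = 0.01079, so 340 × 0.01079 = 3.669 mGy/h.
Stay time = 1.40 mGy ÷ 3.669 mGy/h = 0.3816 h = 22.90 min.

22.9 min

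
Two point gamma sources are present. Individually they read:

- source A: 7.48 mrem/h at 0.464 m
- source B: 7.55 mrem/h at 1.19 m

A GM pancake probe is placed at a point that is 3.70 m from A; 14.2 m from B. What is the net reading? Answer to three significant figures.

By superposition, sum each source's inverse-square contribution:
A: 7.48 × (0.464/3.70)² = 0.1176 mrem/h
B: 7.55 × (1.19/14.2)² = 0.05302 mrem/h
Total = 0.1176 + 0.05302 = 0.1706 mrem/h.

0.171 mrem/h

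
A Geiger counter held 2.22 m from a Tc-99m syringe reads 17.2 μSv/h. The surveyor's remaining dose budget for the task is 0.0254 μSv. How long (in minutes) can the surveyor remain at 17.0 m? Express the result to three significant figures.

Intensity scales as (d₁/d₂)², so rate at 17.0 m:
(2.22/17.0)² = 0.01705, so 17.2 × 0.01705 = 0.2933 μSv/h.
Stay time = 0.0254 μSv ÷ 0.2933 μSv/h = 0.08660 h = 5.196 min.

5.20 min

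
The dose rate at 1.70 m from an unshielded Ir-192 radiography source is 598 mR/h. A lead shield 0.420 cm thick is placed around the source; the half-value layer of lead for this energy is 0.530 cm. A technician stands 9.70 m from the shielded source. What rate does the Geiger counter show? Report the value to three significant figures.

Distance alone: (1.70/9.70)² = 0.03072, so 598 × 0.03072 = 18.37 mR/h.
Shield: 0.420/0.530 = 0.7925 half-value layers → attenuation 2^(−0.7925) = 0.5773.
Combined: 18.37 × 0.5773 = 10.61 mR/h.

10.6 mR/h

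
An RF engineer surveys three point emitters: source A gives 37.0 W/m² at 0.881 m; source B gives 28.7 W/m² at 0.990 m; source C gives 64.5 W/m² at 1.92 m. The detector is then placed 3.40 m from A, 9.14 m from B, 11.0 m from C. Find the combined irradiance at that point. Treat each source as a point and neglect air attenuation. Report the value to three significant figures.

4.79 W/m²

By superposition, sum each source's inverse-square contribution:
A: 37.0 × (0.881/3.40)² = 2.484 W/m²
B: 28.7 × (0.990/9.14)² = 0.3367 W/m²
C: 64.5 × (1.92/11.0)² = 1.965 W/m²
Total = 2.484 + 0.3367 + 1.965 = 4.786 W/m².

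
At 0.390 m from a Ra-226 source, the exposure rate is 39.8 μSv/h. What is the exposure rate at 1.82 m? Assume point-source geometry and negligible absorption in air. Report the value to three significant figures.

1.83 μSv/h

Applying the 1/r² law, the rate at 1.82 m is
39.8 × (0.390/1.82)² = 39.8 × 0.04592 = 1.828 μSv/h.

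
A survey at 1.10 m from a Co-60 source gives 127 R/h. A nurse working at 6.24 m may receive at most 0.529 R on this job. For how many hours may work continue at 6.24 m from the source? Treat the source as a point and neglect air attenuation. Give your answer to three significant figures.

0.134 h

By the inverse-square law, rate at 6.24 m:
127 × (1.10/6.24)² = 127 × 0.03108 = 3.947 R/h.
Stay time = 0.529 R ÷ 3.947 R/h = 0.1340 h.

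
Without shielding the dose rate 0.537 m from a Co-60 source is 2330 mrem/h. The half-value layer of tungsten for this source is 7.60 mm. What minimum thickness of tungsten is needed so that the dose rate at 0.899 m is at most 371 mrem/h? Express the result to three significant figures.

At 0.899 m, distance alone gives 2330 × (0.537/0.899)² = 2330 × 0.3568 = 831.3 mrem/h.
Further attenuation needed: 831.3/371 = 2.241.
n = log₂(2.241) = 1.164 half-value layers.
Thickness = 1.164 × 7.60 mm = 8.846 mm.

8.85 mm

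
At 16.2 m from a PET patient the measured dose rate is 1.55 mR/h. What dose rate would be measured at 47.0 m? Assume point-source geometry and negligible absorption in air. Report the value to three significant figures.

0.184 mR/h

Applying the 1/r² law, scaling from 16.2 m to 47.0 m:
(16.2/47.0)² = 0.1188, so 1.55 × 0.1188 = 0.1841 mR/h.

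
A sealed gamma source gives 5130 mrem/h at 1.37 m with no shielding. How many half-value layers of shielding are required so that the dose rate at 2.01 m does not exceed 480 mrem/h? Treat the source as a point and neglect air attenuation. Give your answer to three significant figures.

2.31 half-value layers

At 2.01 m, distance alone gives 5130 × (1.37/2.01)² = 5130 × 0.4646 = 2383 mrem/h.
Further attenuation needed: 2383/480 = 4.965.
n = log₂(4.965) = 2.312 half-value layers.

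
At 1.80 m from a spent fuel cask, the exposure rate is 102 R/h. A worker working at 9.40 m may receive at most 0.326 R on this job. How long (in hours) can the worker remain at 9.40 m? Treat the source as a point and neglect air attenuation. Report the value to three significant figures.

0.0872 h

Since intensity falls as 1/r², rate at 9.40 m:
(1.80/9.40)² = 0.03667, so 102 × 0.03667 = 3.740 R/h.
Stay time = 0.326 R ÷ 3.740 R/h = 0.08717 h.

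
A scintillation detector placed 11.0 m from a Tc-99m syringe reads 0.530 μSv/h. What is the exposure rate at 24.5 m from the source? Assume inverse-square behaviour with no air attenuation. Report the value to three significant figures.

0.107 μSv/h

Using I₁d₁² = I₂d₂², scaling from 11.0 m to 24.5 m:
0.530 × (11.0/24.5)² = 0.530 × 0.2016 = 0.1068 μSv/h.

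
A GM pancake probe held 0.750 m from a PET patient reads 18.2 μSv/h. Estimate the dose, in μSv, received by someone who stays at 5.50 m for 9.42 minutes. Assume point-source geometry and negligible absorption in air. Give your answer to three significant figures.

0.0531 μSv

Since intensity falls as 1/r², rate at 5.50 m:
(0.750/5.50)² = 0.01860, so 18.2 × 0.01860 = 0.3385 μSv/h.
Dose = rate × time = 0.3385 μSv/h × 0.1570 h = 0.05314 μSv.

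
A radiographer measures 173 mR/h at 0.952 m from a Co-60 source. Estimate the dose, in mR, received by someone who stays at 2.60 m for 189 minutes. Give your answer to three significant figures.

Intensity scales as (d₁/d₂)², so rate at 2.60 m:
(0.952/2.60)² = 0.1341, so 173 × 0.1341 = 23.20 mR/h.
Dose = rate × time = 23.20 mR/h × 3.150 h = 73.08 mR.

73.1 mR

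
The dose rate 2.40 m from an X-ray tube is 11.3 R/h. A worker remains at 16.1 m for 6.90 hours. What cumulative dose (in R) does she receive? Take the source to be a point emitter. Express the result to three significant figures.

1.73 R

Using I₁d₁² = I₂d₂², rate at 16.1 m:
(2.40/16.1)² = 0.02222, so 11.3 × 0.02222 = 0.2511 R/h.
Dose = rate × time = 0.2511 R/h × 6.900 h = 1.733 R.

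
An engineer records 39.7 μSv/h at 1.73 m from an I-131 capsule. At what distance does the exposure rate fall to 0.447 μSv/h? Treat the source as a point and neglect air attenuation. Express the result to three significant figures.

16.3 m

Intensity scales as (d₁/d₂)², so d₂ = d₁·√(I₁/I₂).
I₁/I₂ = 39.7/0.447 = 88.81, so d₂ = 1.73 × √88.81 = 16.30 m.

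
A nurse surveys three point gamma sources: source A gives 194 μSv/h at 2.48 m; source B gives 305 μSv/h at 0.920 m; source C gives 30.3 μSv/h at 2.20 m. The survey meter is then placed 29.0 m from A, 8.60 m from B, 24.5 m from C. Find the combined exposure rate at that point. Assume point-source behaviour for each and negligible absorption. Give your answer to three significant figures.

Each source contributes Iᵢ·(dᵢ/rᵢ)²; contributions add.
A: 194 × (2.48/29.0)² = 1.419 μSv/h
B: 305 × (0.920/8.60)² = 3.490 μSv/h
C: 30.3 × (2.20/24.5)² = 0.2443 μSv/h
Total = 1.419 + 3.490 + 0.2443 = 5.153 μSv/h.

5.15 μSv/h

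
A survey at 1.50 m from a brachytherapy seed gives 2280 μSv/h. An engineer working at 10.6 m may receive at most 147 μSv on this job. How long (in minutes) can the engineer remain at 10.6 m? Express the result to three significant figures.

193 min

By the inverse-square law, rate at 10.6 m:
2280 × (1.50/10.6)² = 2280 × 0.02002 = 45.65 μSv/h.
Stay time = 147 μSv ÷ 45.65 μSv/h = 3.220 h = 193.2 min.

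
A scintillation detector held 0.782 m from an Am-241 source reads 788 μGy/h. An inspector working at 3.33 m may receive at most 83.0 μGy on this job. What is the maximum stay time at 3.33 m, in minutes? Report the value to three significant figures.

115 min

Since intensity falls as 1/r², rate at 3.33 m:
(0.782/3.33)² = 0.05515, so 788 × 0.05515 = 43.46 μGy/h.
Stay time = 83.0 μGy ÷ 43.46 μGy/h = 1.910 h = 114.6 min.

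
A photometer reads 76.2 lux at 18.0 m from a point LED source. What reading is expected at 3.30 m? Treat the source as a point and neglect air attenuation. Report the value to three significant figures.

2270 lux

Using I₁d₁² = I₂d₂², the rate at 3.30 m is
76.2 × (18.0/3.30)² = 76.2 × 29.75 = 2267 lux.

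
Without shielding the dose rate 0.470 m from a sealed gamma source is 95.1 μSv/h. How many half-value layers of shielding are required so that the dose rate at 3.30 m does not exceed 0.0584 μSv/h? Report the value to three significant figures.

At 3.30 m, distance alone gives (0.470/3.30)² = 0.02028, so 95.1 × 0.02028 = 1.929 μSv/h.
Further attenuation needed: 1.929/0.0584 = 33.03.
n = log₂(33.03) = 5.046 half-value layers.

5.05 half-value layers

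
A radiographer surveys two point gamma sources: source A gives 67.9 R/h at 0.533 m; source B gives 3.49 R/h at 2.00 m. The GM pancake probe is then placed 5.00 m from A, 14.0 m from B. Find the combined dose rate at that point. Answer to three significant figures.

By superposition, sum each source's inverse-square contribution:
A: 67.9 × (0.533/5.00)² = 0.7716 R/h
B: 3.49 × (2.00/14.0)² = 0.07122 R/h
Total = 0.7716 + 0.07122 = 0.8428 R/h.

0.843 R/h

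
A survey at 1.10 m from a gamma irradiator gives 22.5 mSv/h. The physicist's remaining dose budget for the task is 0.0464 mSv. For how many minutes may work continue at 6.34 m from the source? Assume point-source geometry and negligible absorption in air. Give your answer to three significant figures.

4.11 min

Applying the 1/r² law, rate at 6.34 m:
(1.10/6.34)² = 0.03010, so 22.5 × 0.03010 = 0.6772 mSv/h.
Stay time = 0.0464 mSv ÷ 0.6772 mSv/h = 0.06852 h = 4.111 min.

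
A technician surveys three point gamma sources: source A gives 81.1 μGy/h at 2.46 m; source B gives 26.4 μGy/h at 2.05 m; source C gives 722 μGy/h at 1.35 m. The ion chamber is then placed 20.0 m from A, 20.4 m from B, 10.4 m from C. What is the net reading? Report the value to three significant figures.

13.7 μGy/h

Each source contributes Iᵢ·(dᵢ/rᵢ)²; contributions add.
A: 81.1 × (2.46/20.0)² = 1.227 μGy/h
B: 26.4 × (2.05/20.4)² = 0.2666 μGy/h
C: 722 × (1.35/10.4)² = 12.17 μGy/h
Total = 1.227 + 0.2666 + 12.17 = 13.66 μGy/h.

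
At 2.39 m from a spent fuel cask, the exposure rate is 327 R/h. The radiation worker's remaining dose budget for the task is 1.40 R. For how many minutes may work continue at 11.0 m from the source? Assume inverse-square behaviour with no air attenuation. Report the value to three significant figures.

5.44 min

Applying the 1/r² law, rate at 11.0 m:
327 × (2.39/11.0)² = 327 × 0.04721 = 15.44 R/h.
Stay time = 1.40 R ÷ 15.44 R/h = 0.09067 h = 5.440 min.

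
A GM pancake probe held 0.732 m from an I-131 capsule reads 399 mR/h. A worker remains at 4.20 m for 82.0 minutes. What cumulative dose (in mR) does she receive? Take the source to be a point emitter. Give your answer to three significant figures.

16.6 mR

Since intensity falls as 1/r², rate at 4.20 m:
(0.732/4.20)² = 0.03038, so 399 × 0.03038 = 12.12 mR/h.
Dose = rate × time = 12.12 mR/h × 1.367 h = 16.57 mR.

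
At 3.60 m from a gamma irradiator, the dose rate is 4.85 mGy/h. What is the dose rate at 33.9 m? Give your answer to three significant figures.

Since intensity falls as 1/r², the rate at 33.9 m is
(3.60/33.9)² = 0.01128, so 4.85 × 0.01128 = 0.05471 mGy/h.

0.0547 mGy/h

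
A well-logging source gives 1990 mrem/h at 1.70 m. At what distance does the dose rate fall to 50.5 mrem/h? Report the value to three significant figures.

Using I₁d₁² = I₂d₂², d₂ = d₁·√(I₁/I₂).
I₁/I₂ = 1990/50.5 = 39.41, so d₂ = 1.70 × √39.41 = 10.67 m.

10.7 m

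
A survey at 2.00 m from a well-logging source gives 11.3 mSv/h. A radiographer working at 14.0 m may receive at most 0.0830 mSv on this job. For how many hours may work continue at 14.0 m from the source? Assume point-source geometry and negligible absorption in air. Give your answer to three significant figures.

Intensity scales as (d₁/d₂)², so rate at 14.0 m:
11.3 × (2.00/14.0)² = 11.3 × 0.02041 = 0.2306 mSv/h.
Stay time = 0.0830 mSv ÷ 0.2306 mSv/h = 0.3599 h.

0.360 h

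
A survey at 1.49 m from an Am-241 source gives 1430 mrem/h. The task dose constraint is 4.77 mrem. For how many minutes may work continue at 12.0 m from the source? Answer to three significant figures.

13.0 min

Since intensity falls as 1/r², rate at 12.0 m:
(1.49/12.0)² = 0.01542, so 1430 × 0.01542 = 22.05 mrem/h.
Stay time = 4.77 mrem ÷ 22.05 mrem/h = 0.2163 h = 12.98 min.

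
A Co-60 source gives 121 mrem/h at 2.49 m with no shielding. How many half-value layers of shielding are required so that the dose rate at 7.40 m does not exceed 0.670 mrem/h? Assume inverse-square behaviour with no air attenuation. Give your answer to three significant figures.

4.35 half-value layers

At 7.40 m, distance alone gives (2.49/7.40)² = 0.1132, so 121 × 0.1132 = 13.70 mrem/h.
Further attenuation needed: 13.70/0.670 = 20.45.
n = log₂(20.45) = 4.354 half-value layers.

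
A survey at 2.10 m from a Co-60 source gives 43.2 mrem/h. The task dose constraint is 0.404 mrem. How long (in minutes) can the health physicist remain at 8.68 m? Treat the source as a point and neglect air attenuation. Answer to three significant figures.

9.59 min

By the inverse-square law, rate at 8.68 m:
(2.10/8.68)² = 0.05853, so 43.2 × 0.05853 = 2.528 mrem/h.
Stay time = 0.404 mrem ÷ 2.528 mrem/h = 0.1598 h = 9.588 min.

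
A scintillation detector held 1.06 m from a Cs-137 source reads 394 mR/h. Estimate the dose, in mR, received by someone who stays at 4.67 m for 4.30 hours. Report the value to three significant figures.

Applying the 1/r² law, rate at 4.67 m:
(1.06/4.67)² = 0.05152, so 394 × 0.05152 = 20.30 mR/h.
Dose = rate × time = 20.30 mR/h × 4.300 h = 87.29 mR.

87.3 mR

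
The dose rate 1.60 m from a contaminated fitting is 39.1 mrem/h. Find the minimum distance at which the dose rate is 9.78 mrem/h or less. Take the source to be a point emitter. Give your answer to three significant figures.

3.20 m

Using I₁d₁² = I₂d₂², d₂ = d₁·√(I₁/I₂).
I₁/I₂ = 39.1/9.78 = 3.998, so d₂ = 1.60 × √3.998 = 3.199 m.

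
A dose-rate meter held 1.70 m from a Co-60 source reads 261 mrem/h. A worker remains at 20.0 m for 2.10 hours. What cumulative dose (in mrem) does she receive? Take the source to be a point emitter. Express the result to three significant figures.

Using I₁d₁² = I₂d₂², rate at 20.0 m:
261 × (1.70/20.0)² = 261 × 0.007225 = 1.886 mrem/h.
Dose = rate × time = 1.886 mrem/h × 2.100 h = 3.961 mrem.

3.96 mrem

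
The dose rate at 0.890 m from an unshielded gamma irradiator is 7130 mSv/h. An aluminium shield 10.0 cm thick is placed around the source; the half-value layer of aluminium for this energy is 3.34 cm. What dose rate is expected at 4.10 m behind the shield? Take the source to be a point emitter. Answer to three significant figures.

Distance alone: (0.890/4.10)² = 0.04712, so 7130 × 0.04712 = 336.0 mSv/h.
Shield: 10.0/3.34 = 2.994 half-value layers → attenuation 2^(−2.994) = 0.1255.
Combined: 336.0 × 0.1255 = 42.17 mSv/h.

42.2 mSv/h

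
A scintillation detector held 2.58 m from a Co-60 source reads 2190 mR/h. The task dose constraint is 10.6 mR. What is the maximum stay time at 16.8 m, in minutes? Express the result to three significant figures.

12.3 min

Applying the 1/r² law, rate at 16.8 m:
2190 × (2.58/16.8)² = 2190 × 0.02358 = 51.64 mR/h.
Stay time = 10.6 mR ÷ 51.64 mR/h = 0.2053 h = 12.32 min.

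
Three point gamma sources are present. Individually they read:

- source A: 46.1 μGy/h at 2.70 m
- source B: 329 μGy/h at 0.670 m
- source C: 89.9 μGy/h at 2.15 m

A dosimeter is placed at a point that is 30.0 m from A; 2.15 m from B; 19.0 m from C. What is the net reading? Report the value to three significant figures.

Each source contributes Iᵢ·(dᵢ/rᵢ)²; contributions add.
A: 46.1 × (2.70/30.0)² = 0.3734 μGy/h
B: 329 × (0.670/2.15)² = 31.95 μGy/h
C: 89.9 × (2.15/19.0)² = 1.151 μGy/h
Total = 0.3734 + 31.95 + 1.151 = 33.47 μGy/h.

33.5 μGy/h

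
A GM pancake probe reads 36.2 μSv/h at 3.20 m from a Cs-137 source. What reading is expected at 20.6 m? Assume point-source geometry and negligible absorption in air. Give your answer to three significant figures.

Since intensity falls as 1/r², the rate at 20.6 m is
(3.20/20.6)² = 0.02413, so 36.2 × 0.02413 = 0.8735 μSv/h.

0.874 μSv/h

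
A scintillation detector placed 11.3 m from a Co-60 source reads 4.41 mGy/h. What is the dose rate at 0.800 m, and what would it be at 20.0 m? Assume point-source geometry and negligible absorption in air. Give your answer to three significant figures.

880 mGy/h; 1.41 mGy/h

Using I₁d₁² = I₂d₂²,
At 0.800 m: 4.41 × (11.3/0.800)² = 4.41 × 199.5 = 879.8 mGy/h
At 20.0 m: 879.8 × (0.800/20.0)² = 879.8 × 0.001600 = 1.408 mGy/h.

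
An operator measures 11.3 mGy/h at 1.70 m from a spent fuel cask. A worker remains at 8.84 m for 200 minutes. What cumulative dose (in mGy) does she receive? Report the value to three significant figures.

1.39 mGy

By the inverse-square law, rate at 8.84 m:
11.3 × (1.70/8.84)² = 11.3 × 0.03698 = 0.4179 mGy/h.
Dose = rate × time = 0.4179 mGy/h × 3.333 h = 1.393 mGy.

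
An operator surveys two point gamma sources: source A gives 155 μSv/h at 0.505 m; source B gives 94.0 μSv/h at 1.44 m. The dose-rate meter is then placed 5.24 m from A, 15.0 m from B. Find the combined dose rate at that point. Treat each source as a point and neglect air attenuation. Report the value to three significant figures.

2.31 μSv/h

By superposition, sum each source's inverse-square contribution:
A: 155 × (0.505/5.24)² = 1.440 μSv/h
B: 94.0 × (1.44/15.0)² = 0.8663 μSv/h
Total = 1.440 + 0.8663 = 2.306 μSv/h.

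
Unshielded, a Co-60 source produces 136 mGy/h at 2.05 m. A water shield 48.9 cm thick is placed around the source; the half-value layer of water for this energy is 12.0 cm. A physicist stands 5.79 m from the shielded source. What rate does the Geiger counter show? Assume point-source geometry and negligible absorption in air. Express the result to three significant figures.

1.01 mGy/h

Distance alone: (2.05/5.79)² = 0.1254, so 136 × 0.1254 = 17.05 mGy/h.
Shield: 48.9/12.0 = 4.075 half-value layers → attenuation 2^(−4.075) = 0.05933.
Combined: 17.05 × 0.05933 = 1.012 mGy/h.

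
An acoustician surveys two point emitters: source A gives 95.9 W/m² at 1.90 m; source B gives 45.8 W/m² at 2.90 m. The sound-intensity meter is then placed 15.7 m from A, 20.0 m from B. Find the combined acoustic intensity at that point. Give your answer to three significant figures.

2.37 W/m²

Each source contributes Iᵢ·(dᵢ/rᵢ)²; contributions add.
A: 95.9 × (1.90/15.7)² = 1.405 W/m²
B: 45.8 × (2.90/20.0)² = 0.9629 W/m²
Total = 1.405 + 0.9629 = 2.368 W/m².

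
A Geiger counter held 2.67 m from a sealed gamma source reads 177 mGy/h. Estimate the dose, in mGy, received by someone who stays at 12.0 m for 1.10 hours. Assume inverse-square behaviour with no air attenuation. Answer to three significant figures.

9.64 mGy

Intensity scales as (d₁/d₂)², so rate at 12.0 m:
(2.67/12.0)² = 0.04951, so 177 × 0.04951 = 8.763 mGy/h.
Dose = rate × time = 8.763 mGy/h × 1.100 h = 9.639 mGy.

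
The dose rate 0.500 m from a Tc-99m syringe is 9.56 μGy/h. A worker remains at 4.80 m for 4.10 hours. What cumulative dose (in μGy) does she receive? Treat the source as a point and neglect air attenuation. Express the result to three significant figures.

By the inverse-square law, rate at 4.80 m:
(0.500/4.80)² = 0.01085, so 9.56 × 0.01085 = 0.1037 μGy/h.
Dose = rate × time = 0.1037 μGy/h × 4.100 h = 0.4252 μGy.

0.425 μGy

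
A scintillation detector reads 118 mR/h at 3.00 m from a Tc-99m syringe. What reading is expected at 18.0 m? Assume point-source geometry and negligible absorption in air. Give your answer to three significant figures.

3.28 mR/h

Since intensity falls as 1/r², the rate at 18.0 m is
118 × (3.00/18.0)² = 118 × 0.02778 = 3.278 mR/h.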